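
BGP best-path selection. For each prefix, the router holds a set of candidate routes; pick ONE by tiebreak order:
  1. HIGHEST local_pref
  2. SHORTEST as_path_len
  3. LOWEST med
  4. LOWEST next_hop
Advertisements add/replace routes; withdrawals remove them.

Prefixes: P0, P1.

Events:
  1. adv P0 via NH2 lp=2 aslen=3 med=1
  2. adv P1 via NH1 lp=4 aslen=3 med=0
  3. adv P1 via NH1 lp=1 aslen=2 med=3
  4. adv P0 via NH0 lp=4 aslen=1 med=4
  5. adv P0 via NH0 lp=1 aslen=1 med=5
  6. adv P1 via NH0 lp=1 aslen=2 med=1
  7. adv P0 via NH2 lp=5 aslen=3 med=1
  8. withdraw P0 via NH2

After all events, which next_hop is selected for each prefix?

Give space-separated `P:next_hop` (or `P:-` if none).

Answer: P0:NH0 P1:NH0

Derivation:
Op 1: best P0=NH2 P1=-
Op 2: best P0=NH2 P1=NH1
Op 3: best P0=NH2 P1=NH1
Op 4: best P0=NH0 P1=NH1
Op 5: best P0=NH2 P1=NH1
Op 6: best P0=NH2 P1=NH0
Op 7: best P0=NH2 P1=NH0
Op 8: best P0=NH0 P1=NH0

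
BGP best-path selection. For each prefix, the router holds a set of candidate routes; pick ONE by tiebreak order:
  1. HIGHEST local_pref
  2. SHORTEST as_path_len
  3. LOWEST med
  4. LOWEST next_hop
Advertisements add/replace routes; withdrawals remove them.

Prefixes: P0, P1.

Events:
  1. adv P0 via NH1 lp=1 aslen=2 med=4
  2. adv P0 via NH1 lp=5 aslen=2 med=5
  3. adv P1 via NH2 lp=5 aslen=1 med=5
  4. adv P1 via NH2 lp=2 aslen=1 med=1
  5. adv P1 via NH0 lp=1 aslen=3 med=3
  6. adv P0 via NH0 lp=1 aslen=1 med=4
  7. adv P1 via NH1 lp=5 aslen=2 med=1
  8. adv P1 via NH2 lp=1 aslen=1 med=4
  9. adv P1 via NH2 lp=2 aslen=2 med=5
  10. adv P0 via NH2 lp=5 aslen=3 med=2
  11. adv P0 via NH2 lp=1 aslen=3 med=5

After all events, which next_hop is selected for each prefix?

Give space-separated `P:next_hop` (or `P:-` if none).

Op 1: best P0=NH1 P1=-
Op 2: best P0=NH1 P1=-
Op 3: best P0=NH1 P1=NH2
Op 4: best P0=NH1 P1=NH2
Op 5: best P0=NH1 P1=NH2
Op 6: best P0=NH1 P1=NH2
Op 7: best P0=NH1 P1=NH1
Op 8: best P0=NH1 P1=NH1
Op 9: best P0=NH1 P1=NH1
Op 10: best P0=NH1 P1=NH1
Op 11: best P0=NH1 P1=NH1

Answer: P0:NH1 P1:NH1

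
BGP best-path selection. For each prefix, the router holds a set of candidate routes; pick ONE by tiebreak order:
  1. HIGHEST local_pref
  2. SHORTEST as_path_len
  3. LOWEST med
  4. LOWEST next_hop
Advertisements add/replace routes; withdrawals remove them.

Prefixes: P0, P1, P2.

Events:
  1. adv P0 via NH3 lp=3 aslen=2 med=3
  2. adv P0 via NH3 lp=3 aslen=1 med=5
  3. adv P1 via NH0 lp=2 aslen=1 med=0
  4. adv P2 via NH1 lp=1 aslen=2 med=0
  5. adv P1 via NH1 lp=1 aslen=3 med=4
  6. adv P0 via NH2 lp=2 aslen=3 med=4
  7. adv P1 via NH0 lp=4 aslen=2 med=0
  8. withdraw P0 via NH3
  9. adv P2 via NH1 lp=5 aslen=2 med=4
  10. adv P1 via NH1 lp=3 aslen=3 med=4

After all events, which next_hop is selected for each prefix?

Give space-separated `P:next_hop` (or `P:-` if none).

Answer: P0:NH2 P1:NH0 P2:NH1

Derivation:
Op 1: best P0=NH3 P1=- P2=-
Op 2: best P0=NH3 P1=- P2=-
Op 3: best P0=NH3 P1=NH0 P2=-
Op 4: best P0=NH3 P1=NH0 P2=NH1
Op 5: best P0=NH3 P1=NH0 P2=NH1
Op 6: best P0=NH3 P1=NH0 P2=NH1
Op 7: best P0=NH3 P1=NH0 P2=NH1
Op 8: best P0=NH2 P1=NH0 P2=NH1
Op 9: best P0=NH2 P1=NH0 P2=NH1
Op 10: best P0=NH2 P1=NH0 P2=NH1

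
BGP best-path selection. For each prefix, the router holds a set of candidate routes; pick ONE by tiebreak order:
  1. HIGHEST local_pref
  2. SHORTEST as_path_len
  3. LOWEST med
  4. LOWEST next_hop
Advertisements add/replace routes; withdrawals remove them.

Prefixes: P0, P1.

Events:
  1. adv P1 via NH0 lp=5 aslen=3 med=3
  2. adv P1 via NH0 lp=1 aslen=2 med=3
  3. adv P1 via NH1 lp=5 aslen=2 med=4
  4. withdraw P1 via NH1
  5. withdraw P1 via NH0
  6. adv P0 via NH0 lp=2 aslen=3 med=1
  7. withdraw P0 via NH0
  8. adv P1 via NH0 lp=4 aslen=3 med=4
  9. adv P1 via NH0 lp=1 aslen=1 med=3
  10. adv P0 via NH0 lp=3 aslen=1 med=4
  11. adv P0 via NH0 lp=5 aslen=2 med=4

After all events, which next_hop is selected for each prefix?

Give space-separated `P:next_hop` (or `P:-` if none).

Op 1: best P0=- P1=NH0
Op 2: best P0=- P1=NH0
Op 3: best P0=- P1=NH1
Op 4: best P0=- P1=NH0
Op 5: best P0=- P1=-
Op 6: best P0=NH0 P1=-
Op 7: best P0=- P1=-
Op 8: best P0=- P1=NH0
Op 9: best P0=- P1=NH0
Op 10: best P0=NH0 P1=NH0
Op 11: best P0=NH0 P1=NH0

Answer: P0:NH0 P1:NH0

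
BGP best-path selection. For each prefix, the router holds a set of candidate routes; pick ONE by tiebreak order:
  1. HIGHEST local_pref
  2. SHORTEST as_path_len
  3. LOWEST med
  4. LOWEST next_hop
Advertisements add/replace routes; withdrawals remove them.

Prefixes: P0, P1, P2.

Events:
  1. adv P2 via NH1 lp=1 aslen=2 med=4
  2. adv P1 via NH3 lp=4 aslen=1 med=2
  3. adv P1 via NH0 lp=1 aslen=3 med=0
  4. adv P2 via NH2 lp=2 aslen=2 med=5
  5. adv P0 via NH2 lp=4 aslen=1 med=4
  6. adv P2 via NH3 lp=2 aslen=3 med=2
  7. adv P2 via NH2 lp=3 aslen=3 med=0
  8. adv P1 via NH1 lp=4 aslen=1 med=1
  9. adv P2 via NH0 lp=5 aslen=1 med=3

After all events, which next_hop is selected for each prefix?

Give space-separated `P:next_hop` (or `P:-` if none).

Op 1: best P0=- P1=- P2=NH1
Op 2: best P0=- P1=NH3 P2=NH1
Op 3: best P0=- P1=NH3 P2=NH1
Op 4: best P0=- P1=NH3 P2=NH2
Op 5: best P0=NH2 P1=NH3 P2=NH2
Op 6: best P0=NH2 P1=NH3 P2=NH2
Op 7: best P0=NH2 P1=NH3 P2=NH2
Op 8: best P0=NH2 P1=NH1 P2=NH2
Op 9: best P0=NH2 P1=NH1 P2=NH0

Answer: P0:NH2 P1:NH1 P2:NH0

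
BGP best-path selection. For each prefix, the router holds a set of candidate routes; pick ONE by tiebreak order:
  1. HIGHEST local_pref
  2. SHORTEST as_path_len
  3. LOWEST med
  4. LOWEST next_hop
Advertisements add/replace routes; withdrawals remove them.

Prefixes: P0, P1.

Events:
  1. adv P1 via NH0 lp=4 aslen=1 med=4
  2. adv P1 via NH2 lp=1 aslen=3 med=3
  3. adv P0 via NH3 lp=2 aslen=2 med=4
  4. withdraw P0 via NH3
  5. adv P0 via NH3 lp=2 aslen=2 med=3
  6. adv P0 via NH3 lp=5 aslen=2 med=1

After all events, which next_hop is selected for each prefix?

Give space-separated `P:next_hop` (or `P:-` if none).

Op 1: best P0=- P1=NH0
Op 2: best P0=- P1=NH0
Op 3: best P0=NH3 P1=NH0
Op 4: best P0=- P1=NH0
Op 5: best P0=NH3 P1=NH0
Op 6: best P0=NH3 P1=NH0

Answer: P0:NH3 P1:NH0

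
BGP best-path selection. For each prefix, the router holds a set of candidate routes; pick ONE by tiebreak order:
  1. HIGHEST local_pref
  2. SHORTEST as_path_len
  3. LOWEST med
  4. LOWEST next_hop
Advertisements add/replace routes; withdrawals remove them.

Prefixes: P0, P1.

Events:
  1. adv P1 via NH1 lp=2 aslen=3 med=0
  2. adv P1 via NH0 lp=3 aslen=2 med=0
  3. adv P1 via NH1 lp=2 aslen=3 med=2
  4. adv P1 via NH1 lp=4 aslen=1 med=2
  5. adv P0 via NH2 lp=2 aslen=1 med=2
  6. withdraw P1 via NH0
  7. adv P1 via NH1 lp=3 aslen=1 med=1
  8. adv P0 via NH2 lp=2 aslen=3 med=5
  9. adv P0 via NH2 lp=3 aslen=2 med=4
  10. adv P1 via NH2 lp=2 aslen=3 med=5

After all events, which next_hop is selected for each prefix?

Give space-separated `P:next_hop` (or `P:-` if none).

Answer: P0:NH2 P1:NH1

Derivation:
Op 1: best P0=- P1=NH1
Op 2: best P0=- P1=NH0
Op 3: best P0=- P1=NH0
Op 4: best P0=- P1=NH1
Op 5: best P0=NH2 P1=NH1
Op 6: best P0=NH2 P1=NH1
Op 7: best P0=NH2 P1=NH1
Op 8: best P0=NH2 P1=NH1
Op 9: best P0=NH2 P1=NH1
Op 10: best P0=NH2 P1=NH1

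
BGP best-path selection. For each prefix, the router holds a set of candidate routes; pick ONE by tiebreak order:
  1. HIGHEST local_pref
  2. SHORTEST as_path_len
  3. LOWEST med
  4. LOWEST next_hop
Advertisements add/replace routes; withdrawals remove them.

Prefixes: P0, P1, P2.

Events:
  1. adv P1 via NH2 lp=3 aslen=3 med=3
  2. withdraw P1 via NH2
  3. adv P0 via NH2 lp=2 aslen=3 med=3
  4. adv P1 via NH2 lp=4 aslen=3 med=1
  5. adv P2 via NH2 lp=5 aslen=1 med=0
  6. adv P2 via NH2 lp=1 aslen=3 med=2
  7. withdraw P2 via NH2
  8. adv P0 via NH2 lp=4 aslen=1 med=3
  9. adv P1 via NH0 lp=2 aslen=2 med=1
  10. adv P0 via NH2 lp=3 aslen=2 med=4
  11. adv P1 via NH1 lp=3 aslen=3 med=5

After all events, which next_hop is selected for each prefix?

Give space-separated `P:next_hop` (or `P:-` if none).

Answer: P0:NH2 P1:NH2 P2:-

Derivation:
Op 1: best P0=- P1=NH2 P2=-
Op 2: best P0=- P1=- P2=-
Op 3: best P0=NH2 P1=- P2=-
Op 4: best P0=NH2 P1=NH2 P2=-
Op 5: best P0=NH2 P1=NH2 P2=NH2
Op 6: best P0=NH2 P1=NH2 P2=NH2
Op 7: best P0=NH2 P1=NH2 P2=-
Op 8: best P0=NH2 P1=NH2 P2=-
Op 9: best P0=NH2 P1=NH2 P2=-
Op 10: best P0=NH2 P1=NH2 P2=-
Op 11: best P0=NH2 P1=NH2 P2=-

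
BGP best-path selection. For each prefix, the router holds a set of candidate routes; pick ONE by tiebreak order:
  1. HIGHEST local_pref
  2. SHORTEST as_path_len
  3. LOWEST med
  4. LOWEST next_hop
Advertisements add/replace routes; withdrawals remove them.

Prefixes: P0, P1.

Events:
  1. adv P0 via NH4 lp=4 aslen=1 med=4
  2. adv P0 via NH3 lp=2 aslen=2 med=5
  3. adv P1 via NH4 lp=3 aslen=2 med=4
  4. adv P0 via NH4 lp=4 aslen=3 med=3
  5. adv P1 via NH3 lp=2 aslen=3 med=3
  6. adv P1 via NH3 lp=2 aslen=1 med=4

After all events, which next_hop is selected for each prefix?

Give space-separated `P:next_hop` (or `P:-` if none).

Answer: P0:NH4 P1:NH4

Derivation:
Op 1: best P0=NH4 P1=-
Op 2: best P0=NH4 P1=-
Op 3: best P0=NH4 P1=NH4
Op 4: best P0=NH4 P1=NH4
Op 5: best P0=NH4 P1=NH4
Op 6: best P0=NH4 P1=NH4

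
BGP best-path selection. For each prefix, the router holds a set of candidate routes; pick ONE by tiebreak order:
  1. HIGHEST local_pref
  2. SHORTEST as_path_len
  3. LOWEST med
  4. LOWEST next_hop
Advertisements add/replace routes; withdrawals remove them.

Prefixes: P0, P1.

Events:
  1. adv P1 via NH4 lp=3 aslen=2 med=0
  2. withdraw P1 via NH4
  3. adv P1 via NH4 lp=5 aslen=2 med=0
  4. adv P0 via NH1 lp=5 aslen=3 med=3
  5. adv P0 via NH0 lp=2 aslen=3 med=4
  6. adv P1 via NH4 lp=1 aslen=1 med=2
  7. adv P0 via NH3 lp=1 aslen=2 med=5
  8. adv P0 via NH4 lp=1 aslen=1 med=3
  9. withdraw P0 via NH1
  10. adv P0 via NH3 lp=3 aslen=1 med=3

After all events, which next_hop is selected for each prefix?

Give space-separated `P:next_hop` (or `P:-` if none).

Answer: P0:NH3 P1:NH4

Derivation:
Op 1: best P0=- P1=NH4
Op 2: best P0=- P1=-
Op 3: best P0=- P1=NH4
Op 4: best P0=NH1 P1=NH4
Op 5: best P0=NH1 P1=NH4
Op 6: best P0=NH1 P1=NH4
Op 7: best P0=NH1 P1=NH4
Op 8: best P0=NH1 P1=NH4
Op 9: best P0=NH0 P1=NH4
Op 10: best P0=NH3 P1=NH4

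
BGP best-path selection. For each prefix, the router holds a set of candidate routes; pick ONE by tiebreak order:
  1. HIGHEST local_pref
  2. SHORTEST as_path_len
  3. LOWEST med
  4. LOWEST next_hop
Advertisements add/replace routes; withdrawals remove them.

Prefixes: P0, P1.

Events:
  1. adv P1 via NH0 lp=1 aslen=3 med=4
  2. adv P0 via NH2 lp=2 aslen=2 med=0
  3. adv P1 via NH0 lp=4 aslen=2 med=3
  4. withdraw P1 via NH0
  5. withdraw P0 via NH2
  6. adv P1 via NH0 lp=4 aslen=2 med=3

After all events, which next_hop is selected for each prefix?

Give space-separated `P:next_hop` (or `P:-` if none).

Answer: P0:- P1:NH0

Derivation:
Op 1: best P0=- P1=NH0
Op 2: best P0=NH2 P1=NH0
Op 3: best P0=NH2 P1=NH0
Op 4: best P0=NH2 P1=-
Op 5: best P0=- P1=-
Op 6: best P0=- P1=NH0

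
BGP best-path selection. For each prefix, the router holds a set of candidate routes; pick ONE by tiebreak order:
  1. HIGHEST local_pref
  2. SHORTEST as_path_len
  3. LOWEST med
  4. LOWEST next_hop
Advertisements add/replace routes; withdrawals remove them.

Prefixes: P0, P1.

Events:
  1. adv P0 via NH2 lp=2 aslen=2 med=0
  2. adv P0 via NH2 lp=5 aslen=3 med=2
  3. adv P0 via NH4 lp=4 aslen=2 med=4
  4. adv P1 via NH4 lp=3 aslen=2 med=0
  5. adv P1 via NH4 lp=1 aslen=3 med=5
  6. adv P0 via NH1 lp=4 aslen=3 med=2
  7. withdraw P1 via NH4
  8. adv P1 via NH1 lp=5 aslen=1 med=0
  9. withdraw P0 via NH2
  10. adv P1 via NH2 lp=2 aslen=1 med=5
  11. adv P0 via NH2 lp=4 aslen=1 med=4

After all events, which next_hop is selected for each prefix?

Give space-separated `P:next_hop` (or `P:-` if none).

Op 1: best P0=NH2 P1=-
Op 2: best P0=NH2 P1=-
Op 3: best P0=NH2 P1=-
Op 4: best P0=NH2 P1=NH4
Op 5: best P0=NH2 P1=NH4
Op 6: best P0=NH2 P1=NH4
Op 7: best P0=NH2 P1=-
Op 8: best P0=NH2 P1=NH1
Op 9: best P0=NH4 P1=NH1
Op 10: best P0=NH4 P1=NH1
Op 11: best P0=NH2 P1=NH1

Answer: P0:NH2 P1:NH1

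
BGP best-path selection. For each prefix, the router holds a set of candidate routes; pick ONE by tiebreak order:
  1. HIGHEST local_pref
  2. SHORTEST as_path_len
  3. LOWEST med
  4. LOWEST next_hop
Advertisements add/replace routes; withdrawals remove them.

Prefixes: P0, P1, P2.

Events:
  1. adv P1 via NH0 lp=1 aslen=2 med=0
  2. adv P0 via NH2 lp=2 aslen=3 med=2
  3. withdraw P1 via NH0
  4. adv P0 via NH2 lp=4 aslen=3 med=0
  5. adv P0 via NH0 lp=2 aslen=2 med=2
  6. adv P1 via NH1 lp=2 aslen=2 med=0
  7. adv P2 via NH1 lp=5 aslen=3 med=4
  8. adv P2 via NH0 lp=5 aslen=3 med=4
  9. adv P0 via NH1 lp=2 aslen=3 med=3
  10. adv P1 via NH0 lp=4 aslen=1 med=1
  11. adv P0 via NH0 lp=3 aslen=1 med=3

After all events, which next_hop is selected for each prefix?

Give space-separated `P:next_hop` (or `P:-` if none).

Answer: P0:NH2 P1:NH0 P2:NH0

Derivation:
Op 1: best P0=- P1=NH0 P2=-
Op 2: best P0=NH2 P1=NH0 P2=-
Op 3: best P0=NH2 P1=- P2=-
Op 4: best P0=NH2 P1=- P2=-
Op 5: best P0=NH2 P1=- P2=-
Op 6: best P0=NH2 P1=NH1 P2=-
Op 7: best P0=NH2 P1=NH1 P2=NH1
Op 8: best P0=NH2 P1=NH1 P2=NH0
Op 9: best P0=NH2 P1=NH1 P2=NH0
Op 10: best P0=NH2 P1=NH0 P2=NH0
Op 11: best P0=NH2 P1=NH0 P2=NH0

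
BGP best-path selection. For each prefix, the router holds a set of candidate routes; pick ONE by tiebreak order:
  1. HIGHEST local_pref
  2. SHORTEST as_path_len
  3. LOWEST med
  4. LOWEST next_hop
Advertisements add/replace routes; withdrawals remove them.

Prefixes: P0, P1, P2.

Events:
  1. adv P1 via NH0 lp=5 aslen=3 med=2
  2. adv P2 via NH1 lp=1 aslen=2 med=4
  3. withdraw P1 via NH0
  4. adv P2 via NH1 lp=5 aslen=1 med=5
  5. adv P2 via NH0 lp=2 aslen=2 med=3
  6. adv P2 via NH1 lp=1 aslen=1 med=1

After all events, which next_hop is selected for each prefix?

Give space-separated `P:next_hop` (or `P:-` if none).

Answer: P0:- P1:- P2:NH0

Derivation:
Op 1: best P0=- P1=NH0 P2=-
Op 2: best P0=- P1=NH0 P2=NH1
Op 3: best P0=- P1=- P2=NH1
Op 4: best P0=- P1=- P2=NH1
Op 5: best P0=- P1=- P2=NH1
Op 6: best P0=- P1=- P2=NH0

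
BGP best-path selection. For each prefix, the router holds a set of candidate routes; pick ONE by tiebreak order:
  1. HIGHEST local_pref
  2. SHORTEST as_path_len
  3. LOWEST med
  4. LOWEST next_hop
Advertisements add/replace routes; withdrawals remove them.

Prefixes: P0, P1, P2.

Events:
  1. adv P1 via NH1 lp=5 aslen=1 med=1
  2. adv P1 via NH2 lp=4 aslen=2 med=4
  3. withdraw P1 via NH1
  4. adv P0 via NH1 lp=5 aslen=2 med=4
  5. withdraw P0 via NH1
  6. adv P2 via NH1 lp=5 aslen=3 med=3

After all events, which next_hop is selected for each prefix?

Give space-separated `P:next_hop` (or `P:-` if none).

Answer: P0:- P1:NH2 P2:NH1

Derivation:
Op 1: best P0=- P1=NH1 P2=-
Op 2: best P0=- P1=NH1 P2=-
Op 3: best P0=- P1=NH2 P2=-
Op 4: best P0=NH1 P1=NH2 P2=-
Op 5: best P0=- P1=NH2 P2=-
Op 6: best P0=- P1=NH2 P2=NH1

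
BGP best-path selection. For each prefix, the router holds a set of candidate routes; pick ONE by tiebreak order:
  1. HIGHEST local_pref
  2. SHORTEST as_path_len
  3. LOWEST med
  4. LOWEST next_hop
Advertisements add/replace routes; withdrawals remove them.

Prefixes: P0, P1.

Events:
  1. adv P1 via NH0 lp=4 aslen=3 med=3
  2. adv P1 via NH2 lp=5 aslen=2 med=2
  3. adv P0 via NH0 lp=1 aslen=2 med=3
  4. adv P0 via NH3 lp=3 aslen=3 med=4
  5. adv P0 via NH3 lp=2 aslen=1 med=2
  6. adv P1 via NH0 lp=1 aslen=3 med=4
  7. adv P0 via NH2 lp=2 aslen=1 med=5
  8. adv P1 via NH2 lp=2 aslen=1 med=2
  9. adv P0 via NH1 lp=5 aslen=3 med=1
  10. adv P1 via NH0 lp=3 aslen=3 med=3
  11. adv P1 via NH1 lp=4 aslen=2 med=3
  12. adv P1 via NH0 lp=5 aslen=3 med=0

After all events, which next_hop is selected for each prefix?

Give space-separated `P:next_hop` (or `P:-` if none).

Op 1: best P0=- P1=NH0
Op 2: best P0=- P1=NH2
Op 3: best P0=NH0 P1=NH2
Op 4: best P0=NH3 P1=NH2
Op 5: best P0=NH3 P1=NH2
Op 6: best P0=NH3 P1=NH2
Op 7: best P0=NH3 P1=NH2
Op 8: best P0=NH3 P1=NH2
Op 9: best P0=NH1 P1=NH2
Op 10: best P0=NH1 P1=NH0
Op 11: best P0=NH1 P1=NH1
Op 12: best P0=NH1 P1=NH0

Answer: P0:NH1 P1:NH0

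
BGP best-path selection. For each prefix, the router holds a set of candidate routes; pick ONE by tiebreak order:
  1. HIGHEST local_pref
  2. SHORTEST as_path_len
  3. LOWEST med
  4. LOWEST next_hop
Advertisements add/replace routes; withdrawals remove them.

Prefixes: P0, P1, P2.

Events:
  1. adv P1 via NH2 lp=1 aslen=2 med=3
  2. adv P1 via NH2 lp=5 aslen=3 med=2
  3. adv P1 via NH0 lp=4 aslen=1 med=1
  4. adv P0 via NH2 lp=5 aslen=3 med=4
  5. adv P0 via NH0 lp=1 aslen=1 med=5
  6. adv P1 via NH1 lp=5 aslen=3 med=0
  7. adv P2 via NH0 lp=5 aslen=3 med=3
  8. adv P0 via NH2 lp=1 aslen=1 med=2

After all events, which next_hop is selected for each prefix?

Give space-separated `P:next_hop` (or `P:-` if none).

Op 1: best P0=- P1=NH2 P2=-
Op 2: best P0=- P1=NH2 P2=-
Op 3: best P0=- P1=NH2 P2=-
Op 4: best P0=NH2 P1=NH2 P2=-
Op 5: best P0=NH2 P1=NH2 P2=-
Op 6: best P0=NH2 P1=NH1 P2=-
Op 7: best P0=NH2 P1=NH1 P2=NH0
Op 8: best P0=NH2 P1=NH1 P2=NH0

Answer: P0:NH2 P1:NH1 P2:NH0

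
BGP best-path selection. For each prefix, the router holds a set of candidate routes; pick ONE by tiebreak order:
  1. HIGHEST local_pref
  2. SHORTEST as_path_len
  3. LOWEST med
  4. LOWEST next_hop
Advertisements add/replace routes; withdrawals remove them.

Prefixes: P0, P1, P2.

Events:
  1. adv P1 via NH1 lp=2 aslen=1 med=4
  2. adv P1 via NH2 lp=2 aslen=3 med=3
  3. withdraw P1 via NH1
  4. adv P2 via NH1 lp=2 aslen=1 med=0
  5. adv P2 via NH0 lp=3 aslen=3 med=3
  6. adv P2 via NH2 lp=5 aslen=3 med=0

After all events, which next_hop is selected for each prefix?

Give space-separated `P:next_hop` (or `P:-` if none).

Op 1: best P0=- P1=NH1 P2=-
Op 2: best P0=- P1=NH1 P2=-
Op 3: best P0=- P1=NH2 P2=-
Op 4: best P0=- P1=NH2 P2=NH1
Op 5: best P0=- P1=NH2 P2=NH0
Op 6: best P0=- P1=NH2 P2=NH2

Answer: P0:- P1:NH2 P2:NH2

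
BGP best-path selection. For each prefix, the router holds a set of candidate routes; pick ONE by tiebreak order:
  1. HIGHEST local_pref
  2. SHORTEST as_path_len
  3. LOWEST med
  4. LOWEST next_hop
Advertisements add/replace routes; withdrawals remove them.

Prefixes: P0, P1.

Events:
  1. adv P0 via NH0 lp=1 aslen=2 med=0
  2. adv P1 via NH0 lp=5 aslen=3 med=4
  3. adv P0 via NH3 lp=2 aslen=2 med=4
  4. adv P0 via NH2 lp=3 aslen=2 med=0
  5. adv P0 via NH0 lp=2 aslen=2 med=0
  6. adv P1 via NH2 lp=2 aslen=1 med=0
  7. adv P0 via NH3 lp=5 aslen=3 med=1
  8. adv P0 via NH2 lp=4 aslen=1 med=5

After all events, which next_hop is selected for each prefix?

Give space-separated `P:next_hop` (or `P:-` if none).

Answer: P0:NH3 P1:NH0

Derivation:
Op 1: best P0=NH0 P1=-
Op 2: best P0=NH0 P1=NH0
Op 3: best P0=NH3 P1=NH0
Op 4: best P0=NH2 P1=NH0
Op 5: best P0=NH2 P1=NH0
Op 6: best P0=NH2 P1=NH0
Op 7: best P0=NH3 P1=NH0
Op 8: best P0=NH3 P1=NH0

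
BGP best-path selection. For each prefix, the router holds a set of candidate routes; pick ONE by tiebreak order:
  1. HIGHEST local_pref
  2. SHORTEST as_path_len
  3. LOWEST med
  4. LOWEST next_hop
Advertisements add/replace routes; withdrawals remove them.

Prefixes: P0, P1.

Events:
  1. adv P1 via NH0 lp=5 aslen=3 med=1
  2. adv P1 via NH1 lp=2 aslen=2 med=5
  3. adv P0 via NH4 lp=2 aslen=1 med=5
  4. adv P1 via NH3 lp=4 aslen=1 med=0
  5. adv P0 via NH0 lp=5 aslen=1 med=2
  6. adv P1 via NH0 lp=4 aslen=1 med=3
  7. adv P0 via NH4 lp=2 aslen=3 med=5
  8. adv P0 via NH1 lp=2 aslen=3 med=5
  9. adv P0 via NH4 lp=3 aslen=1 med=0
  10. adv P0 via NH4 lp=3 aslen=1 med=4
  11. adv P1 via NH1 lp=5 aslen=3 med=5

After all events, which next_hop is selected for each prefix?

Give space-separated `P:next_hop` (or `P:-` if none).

Answer: P0:NH0 P1:NH1

Derivation:
Op 1: best P0=- P1=NH0
Op 2: best P0=- P1=NH0
Op 3: best P0=NH4 P1=NH0
Op 4: best P0=NH4 P1=NH0
Op 5: best P0=NH0 P1=NH0
Op 6: best P0=NH0 P1=NH3
Op 7: best P0=NH0 P1=NH3
Op 8: best P0=NH0 P1=NH3
Op 9: best P0=NH0 P1=NH3
Op 10: best P0=NH0 P1=NH3
Op 11: best P0=NH0 P1=NH1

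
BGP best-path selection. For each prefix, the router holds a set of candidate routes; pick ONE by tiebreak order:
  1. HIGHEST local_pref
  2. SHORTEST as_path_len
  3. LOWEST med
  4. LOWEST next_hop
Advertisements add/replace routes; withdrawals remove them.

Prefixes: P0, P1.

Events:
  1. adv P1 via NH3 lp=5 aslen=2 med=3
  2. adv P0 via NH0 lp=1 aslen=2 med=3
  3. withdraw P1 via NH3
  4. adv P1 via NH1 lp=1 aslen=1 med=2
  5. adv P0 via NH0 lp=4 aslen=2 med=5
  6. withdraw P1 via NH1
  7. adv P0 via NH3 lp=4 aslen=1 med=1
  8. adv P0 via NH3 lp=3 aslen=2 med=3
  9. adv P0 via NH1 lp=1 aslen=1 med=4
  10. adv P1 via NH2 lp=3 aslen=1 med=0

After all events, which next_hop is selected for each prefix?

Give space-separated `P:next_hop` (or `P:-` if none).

Answer: P0:NH0 P1:NH2

Derivation:
Op 1: best P0=- P1=NH3
Op 2: best P0=NH0 P1=NH3
Op 3: best P0=NH0 P1=-
Op 4: best P0=NH0 P1=NH1
Op 5: best P0=NH0 P1=NH1
Op 6: best P0=NH0 P1=-
Op 7: best P0=NH3 P1=-
Op 8: best P0=NH0 P1=-
Op 9: best P0=NH0 P1=-
Op 10: best P0=NH0 P1=NH2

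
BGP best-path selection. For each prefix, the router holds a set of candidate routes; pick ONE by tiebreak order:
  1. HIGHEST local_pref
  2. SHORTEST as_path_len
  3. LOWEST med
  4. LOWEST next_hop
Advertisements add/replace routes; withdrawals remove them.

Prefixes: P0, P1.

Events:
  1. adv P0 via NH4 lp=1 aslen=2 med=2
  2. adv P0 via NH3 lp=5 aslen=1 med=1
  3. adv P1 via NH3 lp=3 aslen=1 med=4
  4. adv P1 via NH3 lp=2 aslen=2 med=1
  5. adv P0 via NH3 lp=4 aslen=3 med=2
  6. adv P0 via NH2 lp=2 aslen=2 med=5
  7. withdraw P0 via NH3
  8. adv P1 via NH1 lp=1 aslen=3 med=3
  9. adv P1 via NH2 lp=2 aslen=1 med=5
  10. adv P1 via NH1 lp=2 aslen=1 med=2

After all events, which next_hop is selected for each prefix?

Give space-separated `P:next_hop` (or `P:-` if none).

Op 1: best P0=NH4 P1=-
Op 2: best P0=NH3 P1=-
Op 3: best P0=NH3 P1=NH3
Op 4: best P0=NH3 P1=NH3
Op 5: best P0=NH3 P1=NH3
Op 6: best P0=NH3 P1=NH3
Op 7: best P0=NH2 P1=NH3
Op 8: best P0=NH2 P1=NH3
Op 9: best P0=NH2 P1=NH2
Op 10: best P0=NH2 P1=NH1

Answer: P0:NH2 P1:NH1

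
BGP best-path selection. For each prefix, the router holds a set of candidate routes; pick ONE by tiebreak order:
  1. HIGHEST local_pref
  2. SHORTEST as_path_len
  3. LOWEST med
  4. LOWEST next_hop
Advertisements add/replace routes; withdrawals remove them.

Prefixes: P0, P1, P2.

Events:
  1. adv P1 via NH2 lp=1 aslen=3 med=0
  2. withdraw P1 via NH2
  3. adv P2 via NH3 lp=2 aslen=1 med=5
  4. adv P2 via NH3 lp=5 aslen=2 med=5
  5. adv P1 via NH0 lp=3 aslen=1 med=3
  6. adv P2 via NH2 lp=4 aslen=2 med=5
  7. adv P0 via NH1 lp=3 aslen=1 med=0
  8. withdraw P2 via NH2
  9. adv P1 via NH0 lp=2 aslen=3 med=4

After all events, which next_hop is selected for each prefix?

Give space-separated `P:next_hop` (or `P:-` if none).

Answer: P0:NH1 P1:NH0 P2:NH3

Derivation:
Op 1: best P0=- P1=NH2 P2=-
Op 2: best P0=- P1=- P2=-
Op 3: best P0=- P1=- P2=NH3
Op 4: best P0=- P1=- P2=NH3
Op 5: best P0=- P1=NH0 P2=NH3
Op 6: best P0=- P1=NH0 P2=NH3
Op 7: best P0=NH1 P1=NH0 P2=NH3
Op 8: best P0=NH1 P1=NH0 P2=NH3
Op 9: best P0=NH1 P1=NH0 P2=NH3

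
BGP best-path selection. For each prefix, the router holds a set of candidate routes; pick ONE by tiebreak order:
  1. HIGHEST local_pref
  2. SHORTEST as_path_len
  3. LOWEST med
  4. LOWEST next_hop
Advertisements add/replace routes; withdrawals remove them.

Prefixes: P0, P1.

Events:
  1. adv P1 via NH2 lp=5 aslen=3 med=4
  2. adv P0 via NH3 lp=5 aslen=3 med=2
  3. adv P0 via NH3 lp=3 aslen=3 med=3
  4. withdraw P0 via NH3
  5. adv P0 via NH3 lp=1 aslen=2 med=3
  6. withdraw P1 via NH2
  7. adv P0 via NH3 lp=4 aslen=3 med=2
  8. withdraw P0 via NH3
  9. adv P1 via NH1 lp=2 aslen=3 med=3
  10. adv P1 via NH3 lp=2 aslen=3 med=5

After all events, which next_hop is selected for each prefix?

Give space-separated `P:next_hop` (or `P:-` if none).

Op 1: best P0=- P1=NH2
Op 2: best P0=NH3 P1=NH2
Op 3: best P0=NH3 P1=NH2
Op 4: best P0=- P1=NH2
Op 5: best P0=NH3 P1=NH2
Op 6: best P0=NH3 P1=-
Op 7: best P0=NH3 P1=-
Op 8: best P0=- P1=-
Op 9: best P0=- P1=NH1
Op 10: best P0=- P1=NH1

Answer: P0:- P1:NH1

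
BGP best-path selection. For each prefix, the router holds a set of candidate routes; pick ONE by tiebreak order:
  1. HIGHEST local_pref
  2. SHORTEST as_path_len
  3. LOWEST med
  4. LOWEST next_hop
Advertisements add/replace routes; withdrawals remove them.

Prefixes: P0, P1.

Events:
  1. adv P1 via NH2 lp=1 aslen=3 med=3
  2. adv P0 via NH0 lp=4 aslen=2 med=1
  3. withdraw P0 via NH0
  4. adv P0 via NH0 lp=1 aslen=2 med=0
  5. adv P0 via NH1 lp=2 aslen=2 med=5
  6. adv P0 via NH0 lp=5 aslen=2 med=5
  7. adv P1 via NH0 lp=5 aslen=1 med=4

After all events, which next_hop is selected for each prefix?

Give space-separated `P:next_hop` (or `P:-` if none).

Answer: P0:NH0 P1:NH0

Derivation:
Op 1: best P0=- P1=NH2
Op 2: best P0=NH0 P1=NH2
Op 3: best P0=- P1=NH2
Op 4: best P0=NH0 P1=NH2
Op 5: best P0=NH1 P1=NH2
Op 6: best P0=NH0 P1=NH2
Op 7: best P0=NH0 P1=NH0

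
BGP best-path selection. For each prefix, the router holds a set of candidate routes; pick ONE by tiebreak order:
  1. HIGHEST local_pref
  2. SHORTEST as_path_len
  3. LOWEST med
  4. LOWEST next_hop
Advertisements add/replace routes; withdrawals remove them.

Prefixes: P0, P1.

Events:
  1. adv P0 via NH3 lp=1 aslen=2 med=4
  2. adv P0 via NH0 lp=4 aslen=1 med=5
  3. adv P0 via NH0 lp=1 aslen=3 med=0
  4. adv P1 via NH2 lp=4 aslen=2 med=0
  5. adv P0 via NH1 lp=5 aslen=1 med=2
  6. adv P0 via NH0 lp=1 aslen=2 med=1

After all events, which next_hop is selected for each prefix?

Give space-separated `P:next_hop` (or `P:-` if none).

Answer: P0:NH1 P1:NH2

Derivation:
Op 1: best P0=NH3 P1=-
Op 2: best P0=NH0 P1=-
Op 3: best P0=NH3 P1=-
Op 4: best P0=NH3 P1=NH2
Op 5: best P0=NH1 P1=NH2
Op 6: best P0=NH1 P1=NH2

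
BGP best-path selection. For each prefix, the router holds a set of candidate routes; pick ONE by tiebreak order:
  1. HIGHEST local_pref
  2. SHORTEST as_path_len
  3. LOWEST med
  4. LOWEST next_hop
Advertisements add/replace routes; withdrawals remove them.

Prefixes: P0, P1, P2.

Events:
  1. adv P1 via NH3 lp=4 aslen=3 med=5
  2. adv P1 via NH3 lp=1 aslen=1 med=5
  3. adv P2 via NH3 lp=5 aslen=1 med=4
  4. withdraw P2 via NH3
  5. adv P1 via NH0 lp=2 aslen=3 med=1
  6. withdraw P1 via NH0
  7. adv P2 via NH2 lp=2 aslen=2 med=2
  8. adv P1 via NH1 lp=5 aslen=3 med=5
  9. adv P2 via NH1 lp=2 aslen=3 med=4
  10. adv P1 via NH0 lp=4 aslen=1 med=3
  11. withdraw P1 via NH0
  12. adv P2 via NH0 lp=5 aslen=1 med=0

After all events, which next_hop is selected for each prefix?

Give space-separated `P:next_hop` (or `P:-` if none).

Op 1: best P0=- P1=NH3 P2=-
Op 2: best P0=- P1=NH3 P2=-
Op 3: best P0=- P1=NH3 P2=NH3
Op 4: best P0=- P1=NH3 P2=-
Op 5: best P0=- P1=NH0 P2=-
Op 6: best P0=- P1=NH3 P2=-
Op 7: best P0=- P1=NH3 P2=NH2
Op 8: best P0=- P1=NH1 P2=NH2
Op 9: best P0=- P1=NH1 P2=NH2
Op 10: best P0=- P1=NH1 P2=NH2
Op 11: best P0=- P1=NH1 P2=NH2
Op 12: best P0=- P1=NH1 P2=NH0

Answer: P0:- P1:NH1 P2:NH0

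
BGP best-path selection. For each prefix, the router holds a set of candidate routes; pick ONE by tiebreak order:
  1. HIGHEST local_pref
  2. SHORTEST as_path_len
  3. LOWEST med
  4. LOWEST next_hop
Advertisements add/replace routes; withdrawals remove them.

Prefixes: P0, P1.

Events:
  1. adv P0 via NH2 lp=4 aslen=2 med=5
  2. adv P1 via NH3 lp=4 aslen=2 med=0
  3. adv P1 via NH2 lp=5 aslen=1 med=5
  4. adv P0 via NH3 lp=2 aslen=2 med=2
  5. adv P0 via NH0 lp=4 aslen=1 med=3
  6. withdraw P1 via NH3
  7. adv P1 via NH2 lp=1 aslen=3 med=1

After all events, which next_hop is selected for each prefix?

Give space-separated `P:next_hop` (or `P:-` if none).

Op 1: best P0=NH2 P1=-
Op 2: best P0=NH2 P1=NH3
Op 3: best P0=NH2 P1=NH2
Op 4: best P0=NH2 P1=NH2
Op 5: best P0=NH0 P1=NH2
Op 6: best P0=NH0 P1=NH2
Op 7: best P0=NH0 P1=NH2

Answer: P0:NH0 P1:NH2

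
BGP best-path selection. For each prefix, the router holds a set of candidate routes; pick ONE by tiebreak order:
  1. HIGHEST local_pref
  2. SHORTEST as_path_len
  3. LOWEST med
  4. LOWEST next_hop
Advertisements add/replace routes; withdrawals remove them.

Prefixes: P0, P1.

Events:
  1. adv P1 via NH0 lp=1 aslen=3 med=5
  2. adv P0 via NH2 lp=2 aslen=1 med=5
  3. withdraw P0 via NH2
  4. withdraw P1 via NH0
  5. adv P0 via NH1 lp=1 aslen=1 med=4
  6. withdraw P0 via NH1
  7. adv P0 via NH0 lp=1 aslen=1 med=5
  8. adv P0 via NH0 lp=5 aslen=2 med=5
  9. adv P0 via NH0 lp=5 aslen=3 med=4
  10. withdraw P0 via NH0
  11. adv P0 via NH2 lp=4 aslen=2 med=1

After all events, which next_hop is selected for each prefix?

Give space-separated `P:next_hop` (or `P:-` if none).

Op 1: best P0=- P1=NH0
Op 2: best P0=NH2 P1=NH0
Op 3: best P0=- P1=NH0
Op 4: best P0=- P1=-
Op 5: best P0=NH1 P1=-
Op 6: best P0=- P1=-
Op 7: best P0=NH0 P1=-
Op 8: best P0=NH0 P1=-
Op 9: best P0=NH0 P1=-
Op 10: best P0=- P1=-
Op 11: best P0=NH2 P1=-

Answer: P0:NH2 P1:-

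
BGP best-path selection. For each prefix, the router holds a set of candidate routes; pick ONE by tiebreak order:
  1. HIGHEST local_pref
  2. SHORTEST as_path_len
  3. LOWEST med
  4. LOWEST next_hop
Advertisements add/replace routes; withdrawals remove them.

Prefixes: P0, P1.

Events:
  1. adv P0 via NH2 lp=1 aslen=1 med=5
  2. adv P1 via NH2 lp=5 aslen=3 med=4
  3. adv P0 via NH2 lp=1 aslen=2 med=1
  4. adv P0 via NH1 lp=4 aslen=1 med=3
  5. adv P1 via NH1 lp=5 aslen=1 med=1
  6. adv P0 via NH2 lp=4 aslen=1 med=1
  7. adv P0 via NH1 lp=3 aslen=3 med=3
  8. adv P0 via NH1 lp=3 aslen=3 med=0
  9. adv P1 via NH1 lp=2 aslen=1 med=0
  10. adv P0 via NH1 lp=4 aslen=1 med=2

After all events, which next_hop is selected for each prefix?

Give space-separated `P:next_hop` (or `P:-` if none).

Op 1: best P0=NH2 P1=-
Op 2: best P0=NH2 P1=NH2
Op 3: best P0=NH2 P1=NH2
Op 4: best P0=NH1 P1=NH2
Op 5: best P0=NH1 P1=NH1
Op 6: best P0=NH2 P1=NH1
Op 7: best P0=NH2 P1=NH1
Op 8: best P0=NH2 P1=NH1
Op 9: best P0=NH2 P1=NH2
Op 10: best P0=NH2 P1=NH2

Answer: P0:NH2 P1:NH2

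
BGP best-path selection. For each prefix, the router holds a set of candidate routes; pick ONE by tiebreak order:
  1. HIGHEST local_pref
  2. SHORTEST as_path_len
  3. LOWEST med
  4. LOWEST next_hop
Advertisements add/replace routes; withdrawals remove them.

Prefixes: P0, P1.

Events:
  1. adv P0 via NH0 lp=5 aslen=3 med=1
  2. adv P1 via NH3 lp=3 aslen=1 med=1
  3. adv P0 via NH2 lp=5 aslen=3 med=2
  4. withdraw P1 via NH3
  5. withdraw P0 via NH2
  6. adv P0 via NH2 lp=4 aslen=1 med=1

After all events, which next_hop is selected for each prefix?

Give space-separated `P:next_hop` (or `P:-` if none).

Answer: P0:NH0 P1:-

Derivation:
Op 1: best P0=NH0 P1=-
Op 2: best P0=NH0 P1=NH3
Op 3: best P0=NH0 P1=NH3
Op 4: best P0=NH0 P1=-
Op 5: best P0=NH0 P1=-
Op 6: best P0=NH0 P1=-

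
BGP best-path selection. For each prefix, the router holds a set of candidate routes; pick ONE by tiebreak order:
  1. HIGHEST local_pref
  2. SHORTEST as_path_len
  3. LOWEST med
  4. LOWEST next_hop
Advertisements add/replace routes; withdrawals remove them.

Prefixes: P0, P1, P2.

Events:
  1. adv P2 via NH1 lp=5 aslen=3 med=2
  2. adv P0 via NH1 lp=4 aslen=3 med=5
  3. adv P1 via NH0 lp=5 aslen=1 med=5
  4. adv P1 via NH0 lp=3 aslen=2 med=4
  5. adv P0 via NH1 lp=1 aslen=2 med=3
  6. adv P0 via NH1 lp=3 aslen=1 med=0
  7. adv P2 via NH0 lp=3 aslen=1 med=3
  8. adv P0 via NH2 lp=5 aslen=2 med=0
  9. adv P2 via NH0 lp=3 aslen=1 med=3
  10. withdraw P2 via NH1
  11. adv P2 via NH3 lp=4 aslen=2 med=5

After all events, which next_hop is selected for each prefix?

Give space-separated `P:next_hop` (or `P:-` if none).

Op 1: best P0=- P1=- P2=NH1
Op 2: best P0=NH1 P1=- P2=NH1
Op 3: best P0=NH1 P1=NH0 P2=NH1
Op 4: best P0=NH1 P1=NH0 P2=NH1
Op 5: best P0=NH1 P1=NH0 P2=NH1
Op 6: best P0=NH1 P1=NH0 P2=NH1
Op 7: best P0=NH1 P1=NH0 P2=NH1
Op 8: best P0=NH2 P1=NH0 P2=NH1
Op 9: best P0=NH2 P1=NH0 P2=NH1
Op 10: best P0=NH2 P1=NH0 P2=NH0
Op 11: best P0=NH2 P1=NH0 P2=NH3

Answer: P0:NH2 P1:NH0 P2:NH3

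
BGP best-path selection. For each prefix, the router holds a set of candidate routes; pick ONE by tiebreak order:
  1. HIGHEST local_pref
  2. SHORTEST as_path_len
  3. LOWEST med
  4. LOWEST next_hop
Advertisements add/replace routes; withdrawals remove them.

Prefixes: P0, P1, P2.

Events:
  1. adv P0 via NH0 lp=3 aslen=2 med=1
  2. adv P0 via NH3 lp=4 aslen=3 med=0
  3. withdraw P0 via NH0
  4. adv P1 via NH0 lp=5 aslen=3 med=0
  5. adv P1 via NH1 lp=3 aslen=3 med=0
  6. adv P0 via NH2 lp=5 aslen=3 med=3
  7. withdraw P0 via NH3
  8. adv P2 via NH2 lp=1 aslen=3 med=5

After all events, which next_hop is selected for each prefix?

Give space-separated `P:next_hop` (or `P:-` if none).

Op 1: best P0=NH0 P1=- P2=-
Op 2: best P0=NH3 P1=- P2=-
Op 3: best P0=NH3 P1=- P2=-
Op 4: best P0=NH3 P1=NH0 P2=-
Op 5: best P0=NH3 P1=NH0 P2=-
Op 6: best P0=NH2 P1=NH0 P2=-
Op 7: best P0=NH2 P1=NH0 P2=-
Op 8: best P0=NH2 P1=NH0 P2=NH2

Answer: P0:NH2 P1:NH0 P2:NH2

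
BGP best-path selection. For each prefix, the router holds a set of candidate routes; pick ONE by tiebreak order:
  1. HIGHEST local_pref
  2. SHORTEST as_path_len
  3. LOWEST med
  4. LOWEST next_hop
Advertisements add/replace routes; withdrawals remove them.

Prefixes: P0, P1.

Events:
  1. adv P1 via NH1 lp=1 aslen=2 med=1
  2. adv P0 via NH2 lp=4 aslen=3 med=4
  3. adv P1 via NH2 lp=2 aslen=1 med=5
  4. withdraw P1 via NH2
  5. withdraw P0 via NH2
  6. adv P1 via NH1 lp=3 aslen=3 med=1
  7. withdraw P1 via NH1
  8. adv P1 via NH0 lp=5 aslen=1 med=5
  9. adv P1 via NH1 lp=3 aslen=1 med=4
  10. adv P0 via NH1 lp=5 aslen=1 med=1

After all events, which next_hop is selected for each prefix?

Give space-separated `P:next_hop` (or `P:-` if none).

Answer: P0:NH1 P1:NH0

Derivation:
Op 1: best P0=- P1=NH1
Op 2: best P0=NH2 P1=NH1
Op 3: best P0=NH2 P1=NH2
Op 4: best P0=NH2 P1=NH1
Op 5: best P0=- P1=NH1
Op 6: best P0=- P1=NH1
Op 7: best P0=- P1=-
Op 8: best P0=- P1=NH0
Op 9: best P0=- P1=NH0
Op 10: best P0=NH1 P1=NH0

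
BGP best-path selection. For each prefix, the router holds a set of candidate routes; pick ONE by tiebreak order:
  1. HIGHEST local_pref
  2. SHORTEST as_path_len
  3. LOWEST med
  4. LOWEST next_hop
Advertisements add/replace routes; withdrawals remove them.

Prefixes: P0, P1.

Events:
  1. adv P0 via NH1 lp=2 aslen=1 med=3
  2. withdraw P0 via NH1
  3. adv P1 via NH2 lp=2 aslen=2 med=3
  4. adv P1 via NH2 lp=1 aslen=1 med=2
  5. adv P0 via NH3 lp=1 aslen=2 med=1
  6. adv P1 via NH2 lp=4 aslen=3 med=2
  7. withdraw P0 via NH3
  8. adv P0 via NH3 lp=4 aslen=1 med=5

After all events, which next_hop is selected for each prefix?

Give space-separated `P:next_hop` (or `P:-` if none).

Op 1: best P0=NH1 P1=-
Op 2: best P0=- P1=-
Op 3: best P0=- P1=NH2
Op 4: best P0=- P1=NH2
Op 5: best P0=NH3 P1=NH2
Op 6: best P0=NH3 P1=NH2
Op 7: best P0=- P1=NH2
Op 8: best P0=NH3 P1=NH2

Answer: P0:NH3 P1:NH2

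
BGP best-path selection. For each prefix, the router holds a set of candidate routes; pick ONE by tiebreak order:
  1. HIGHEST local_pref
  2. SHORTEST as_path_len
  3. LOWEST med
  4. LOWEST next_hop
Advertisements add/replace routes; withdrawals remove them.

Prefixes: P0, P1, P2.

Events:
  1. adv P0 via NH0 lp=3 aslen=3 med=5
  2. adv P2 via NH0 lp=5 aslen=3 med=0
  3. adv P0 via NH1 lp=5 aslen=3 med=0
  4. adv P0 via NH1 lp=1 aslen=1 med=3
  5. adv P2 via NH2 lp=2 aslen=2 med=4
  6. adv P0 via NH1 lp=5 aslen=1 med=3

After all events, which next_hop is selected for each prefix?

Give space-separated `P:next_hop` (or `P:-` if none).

Answer: P0:NH1 P1:- P2:NH0

Derivation:
Op 1: best P0=NH0 P1=- P2=-
Op 2: best P0=NH0 P1=- P2=NH0
Op 3: best P0=NH1 P1=- P2=NH0
Op 4: best P0=NH0 P1=- P2=NH0
Op 5: best P0=NH0 P1=- P2=NH0
Op 6: best P0=NH1 P1=- P2=NH0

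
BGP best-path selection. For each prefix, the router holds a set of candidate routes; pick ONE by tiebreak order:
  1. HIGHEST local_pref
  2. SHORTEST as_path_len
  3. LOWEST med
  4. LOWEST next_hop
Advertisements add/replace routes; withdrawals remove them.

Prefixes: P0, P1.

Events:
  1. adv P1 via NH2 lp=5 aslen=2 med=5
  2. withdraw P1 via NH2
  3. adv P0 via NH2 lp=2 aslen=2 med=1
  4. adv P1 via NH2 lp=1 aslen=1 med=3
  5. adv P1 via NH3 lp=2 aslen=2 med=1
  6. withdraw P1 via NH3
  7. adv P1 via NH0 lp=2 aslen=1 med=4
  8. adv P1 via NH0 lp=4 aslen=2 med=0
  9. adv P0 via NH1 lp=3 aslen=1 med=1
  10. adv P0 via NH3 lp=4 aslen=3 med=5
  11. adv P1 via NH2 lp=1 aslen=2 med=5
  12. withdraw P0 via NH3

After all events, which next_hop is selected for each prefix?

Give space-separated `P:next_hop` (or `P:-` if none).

Op 1: best P0=- P1=NH2
Op 2: best P0=- P1=-
Op 3: best P0=NH2 P1=-
Op 4: best P0=NH2 P1=NH2
Op 5: best P0=NH2 P1=NH3
Op 6: best P0=NH2 P1=NH2
Op 7: best P0=NH2 P1=NH0
Op 8: best P0=NH2 P1=NH0
Op 9: best P0=NH1 P1=NH0
Op 10: best P0=NH3 P1=NH0
Op 11: best P0=NH3 P1=NH0
Op 12: best P0=NH1 P1=NH0

Answer: P0:NH1 P1:NH0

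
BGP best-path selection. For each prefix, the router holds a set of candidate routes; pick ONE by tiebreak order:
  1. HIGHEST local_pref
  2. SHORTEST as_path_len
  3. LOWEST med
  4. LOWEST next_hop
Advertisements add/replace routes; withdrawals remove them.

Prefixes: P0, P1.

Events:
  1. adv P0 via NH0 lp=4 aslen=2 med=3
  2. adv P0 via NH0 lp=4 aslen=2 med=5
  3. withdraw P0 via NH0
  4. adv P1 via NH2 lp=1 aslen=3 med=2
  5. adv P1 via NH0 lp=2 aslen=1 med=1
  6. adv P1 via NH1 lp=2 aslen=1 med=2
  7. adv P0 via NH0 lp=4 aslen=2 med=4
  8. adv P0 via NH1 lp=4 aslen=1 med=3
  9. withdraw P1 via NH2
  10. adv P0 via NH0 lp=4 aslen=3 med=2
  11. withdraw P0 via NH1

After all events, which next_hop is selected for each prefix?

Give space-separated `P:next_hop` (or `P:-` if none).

Answer: P0:NH0 P1:NH0

Derivation:
Op 1: best P0=NH0 P1=-
Op 2: best P0=NH0 P1=-
Op 3: best P0=- P1=-
Op 4: best P0=- P1=NH2
Op 5: best P0=- P1=NH0
Op 6: best P0=- P1=NH0
Op 7: best P0=NH0 P1=NH0
Op 8: best P0=NH1 P1=NH0
Op 9: best P0=NH1 P1=NH0
Op 10: best P0=NH1 P1=NH0
Op 11: best P0=NH0 P1=NH0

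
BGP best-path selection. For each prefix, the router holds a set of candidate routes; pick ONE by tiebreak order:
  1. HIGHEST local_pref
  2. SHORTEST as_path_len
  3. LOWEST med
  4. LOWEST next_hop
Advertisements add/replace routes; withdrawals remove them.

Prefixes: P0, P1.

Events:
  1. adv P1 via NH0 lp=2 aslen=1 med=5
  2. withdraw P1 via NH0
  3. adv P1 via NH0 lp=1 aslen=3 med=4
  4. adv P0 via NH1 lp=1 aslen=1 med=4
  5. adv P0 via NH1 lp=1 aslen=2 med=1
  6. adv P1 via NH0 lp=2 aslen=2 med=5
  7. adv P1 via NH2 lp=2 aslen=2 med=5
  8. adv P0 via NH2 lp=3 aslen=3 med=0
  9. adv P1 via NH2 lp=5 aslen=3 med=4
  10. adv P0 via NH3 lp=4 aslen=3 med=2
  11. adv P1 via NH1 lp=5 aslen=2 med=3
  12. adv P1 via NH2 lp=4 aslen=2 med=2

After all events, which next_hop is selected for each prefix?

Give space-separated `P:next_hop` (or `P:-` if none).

Answer: P0:NH3 P1:NH1

Derivation:
Op 1: best P0=- P1=NH0
Op 2: best P0=- P1=-
Op 3: best P0=- P1=NH0
Op 4: best P0=NH1 P1=NH0
Op 5: best P0=NH1 P1=NH0
Op 6: best P0=NH1 P1=NH0
Op 7: best P0=NH1 P1=NH0
Op 8: best P0=NH2 P1=NH0
Op 9: best P0=NH2 P1=NH2
Op 10: best P0=NH3 P1=NH2
Op 11: best P0=NH3 P1=NH1
Op 12: best P0=NH3 P1=NH1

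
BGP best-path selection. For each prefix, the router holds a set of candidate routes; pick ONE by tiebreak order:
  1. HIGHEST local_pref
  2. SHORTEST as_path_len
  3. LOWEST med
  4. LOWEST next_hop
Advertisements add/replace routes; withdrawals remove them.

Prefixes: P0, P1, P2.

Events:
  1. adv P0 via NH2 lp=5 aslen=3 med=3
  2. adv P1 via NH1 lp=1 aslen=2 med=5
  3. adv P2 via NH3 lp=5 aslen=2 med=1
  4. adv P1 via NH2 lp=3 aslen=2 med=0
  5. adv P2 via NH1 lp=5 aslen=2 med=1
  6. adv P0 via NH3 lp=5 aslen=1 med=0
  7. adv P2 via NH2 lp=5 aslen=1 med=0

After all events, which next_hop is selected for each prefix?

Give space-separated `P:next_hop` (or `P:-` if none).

Op 1: best P0=NH2 P1=- P2=-
Op 2: best P0=NH2 P1=NH1 P2=-
Op 3: best P0=NH2 P1=NH1 P2=NH3
Op 4: best P0=NH2 P1=NH2 P2=NH3
Op 5: best P0=NH2 P1=NH2 P2=NH1
Op 6: best P0=NH3 P1=NH2 P2=NH1
Op 7: best P0=NH3 P1=NH2 P2=NH2

Answer: P0:NH3 P1:NH2 P2:NH2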